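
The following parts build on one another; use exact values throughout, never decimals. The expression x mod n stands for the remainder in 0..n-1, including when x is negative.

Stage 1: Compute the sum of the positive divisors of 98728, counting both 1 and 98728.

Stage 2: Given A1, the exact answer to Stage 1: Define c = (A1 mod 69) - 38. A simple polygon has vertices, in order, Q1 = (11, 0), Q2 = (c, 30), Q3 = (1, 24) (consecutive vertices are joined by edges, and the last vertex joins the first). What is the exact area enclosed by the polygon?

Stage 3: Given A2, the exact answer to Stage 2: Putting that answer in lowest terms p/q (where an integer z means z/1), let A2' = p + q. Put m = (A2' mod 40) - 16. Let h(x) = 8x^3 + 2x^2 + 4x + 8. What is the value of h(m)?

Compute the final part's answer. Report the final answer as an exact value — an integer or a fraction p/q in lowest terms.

Stage 1: 98728 = 2^3 * 7 * 41 * 43; sigma = (1 + 2 + 4 + 8) * (1 + 7) * (1 + 41) * (1 + 43) = 15 * 8 * 42 * 44 = 221760; answer 221760
Stage 2: A1 = 221760; c = 25; cross terms: (11*30 - 25*0)=330, (25*24 - 1*30)=570, (1*0 - 11*24)=-264; twice the area = |636| = 636; area = 318; answer 318
Stage 3: A2 = 318; threaded value p + q = 319; m = 23; 8*(23)^3 + 2*(23)^2 + 4*(23)^1 + 8 = (97336) + (1058) + (92) + (8) = 98494; answer 98494

98494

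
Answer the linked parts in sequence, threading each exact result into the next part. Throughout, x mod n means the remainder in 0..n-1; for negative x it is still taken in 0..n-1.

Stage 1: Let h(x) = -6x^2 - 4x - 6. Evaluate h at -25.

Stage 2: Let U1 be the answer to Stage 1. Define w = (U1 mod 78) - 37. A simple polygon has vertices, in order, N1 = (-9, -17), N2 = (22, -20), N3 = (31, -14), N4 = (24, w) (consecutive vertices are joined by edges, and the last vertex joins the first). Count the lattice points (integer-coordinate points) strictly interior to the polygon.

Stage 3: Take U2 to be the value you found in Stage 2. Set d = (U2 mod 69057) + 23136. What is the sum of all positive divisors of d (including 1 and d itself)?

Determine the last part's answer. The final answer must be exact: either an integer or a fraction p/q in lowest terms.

31040

Stage 1: -6*(-25)^2 - 4*(-25)^1 - 6 = (-3750) + (100) + (-6) = -3656; answer -3656
Stage 2: U1 = -3656; w = -27; cross terms: (-9*-20 - 22*-17)=554, (22*-14 - 31*-20)=312, (31*-27 - 24*-14)=-501, (24*-17 - -9*-27)=-651; twice the area = |-286| = 286; area = 143; boundary points = 1 + 3 + 1 + 1 = 6; strictly interior points = area - boundary/2 + 1 = 141; answer 141
Stage 3: U2 = 141; d = 23277; 23277 = 3 * 7759; sigma = (1 + 3) * (1 + 7759) = 4 * 7760 = 31040; answer 31040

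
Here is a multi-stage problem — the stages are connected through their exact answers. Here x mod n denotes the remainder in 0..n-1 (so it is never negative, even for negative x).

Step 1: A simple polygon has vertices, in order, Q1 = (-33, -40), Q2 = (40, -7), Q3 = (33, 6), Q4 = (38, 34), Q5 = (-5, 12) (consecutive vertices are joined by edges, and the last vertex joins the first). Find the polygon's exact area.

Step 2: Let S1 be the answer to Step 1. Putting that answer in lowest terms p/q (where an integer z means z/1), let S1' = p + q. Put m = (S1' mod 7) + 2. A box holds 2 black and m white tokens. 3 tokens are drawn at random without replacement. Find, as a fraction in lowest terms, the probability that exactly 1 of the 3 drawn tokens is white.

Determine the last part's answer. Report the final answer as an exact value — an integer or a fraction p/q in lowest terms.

Step 1: cross terms: (-33*-7 - 40*-40)=1831, (40*6 - 33*-7)=471, (33*34 - 38*6)=894, (38*12 - -5*34)=626, (-5*-40 - -33*12)=596; twice the area = |4418| = 4418; area = 2209; answer 2209
Step 2: S1 = 2209; threaded value p + q = 2210; m = 7; total draws C(9,3) = 84; favorable C(7,1)*C(2,2) = 7; P = 1/12; answer 1/12

1/12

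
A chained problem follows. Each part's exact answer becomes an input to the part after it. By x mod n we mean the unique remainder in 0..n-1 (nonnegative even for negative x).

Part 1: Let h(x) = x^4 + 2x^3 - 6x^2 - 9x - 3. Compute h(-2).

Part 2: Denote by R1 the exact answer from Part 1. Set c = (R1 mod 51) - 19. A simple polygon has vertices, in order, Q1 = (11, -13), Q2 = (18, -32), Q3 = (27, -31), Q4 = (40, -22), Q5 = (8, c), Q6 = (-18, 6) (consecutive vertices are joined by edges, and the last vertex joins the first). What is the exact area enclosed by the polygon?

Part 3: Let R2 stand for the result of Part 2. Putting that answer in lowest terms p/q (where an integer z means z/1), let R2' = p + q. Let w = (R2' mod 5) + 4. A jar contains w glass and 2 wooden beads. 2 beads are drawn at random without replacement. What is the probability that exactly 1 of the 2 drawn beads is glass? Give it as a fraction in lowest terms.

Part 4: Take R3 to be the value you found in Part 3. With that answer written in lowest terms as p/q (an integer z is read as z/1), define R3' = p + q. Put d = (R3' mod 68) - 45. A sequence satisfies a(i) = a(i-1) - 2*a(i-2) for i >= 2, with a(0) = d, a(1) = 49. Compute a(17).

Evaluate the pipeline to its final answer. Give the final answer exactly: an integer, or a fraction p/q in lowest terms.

Part 1: 1*(-2)^4 + 2*(-2)^3 - 6*(-2)^2 - 9*(-2)^1 - 3 = (16) + (-16) + (-24) + (18) + (-3) = -9; answer -9
Part 2: R1 = -9; c = 23; cross terms: (11*-32 - 18*-13)=-118, (18*-31 - 27*-32)=306, (27*-22 - 40*-31)=646, (40*23 - 8*-22)=1096, (8*6 - -18*23)=462, (-18*-13 - 11*6)=168; twice the area = |2560| = 2560; area = 1280; answer 1280
Part 3: R2 = 1280; threaded value p + q = 1281; w = 5; total draws C(7,2) = 21; favorable C(5,1)*C(2,1) = 10; P = 10/21; answer 10/21
Part 4: R3 = 10/21; threaded value p + q = 31; d = -14; a(2) = 1*(49) - 2*(-14) = 77; iterating: a(2)=77, a(3)=-21, a(4)=-175, a(5)=-133, a(6)=217, a(7)=483, a(8)=49, a(9)=-917, a(10)=-1015, a(11)=819, a(12)=2849, a(13)=1211, a(14)=-4487, a(15)=-6909, a(16)=2065, a(17)=15883; answer 15883

15883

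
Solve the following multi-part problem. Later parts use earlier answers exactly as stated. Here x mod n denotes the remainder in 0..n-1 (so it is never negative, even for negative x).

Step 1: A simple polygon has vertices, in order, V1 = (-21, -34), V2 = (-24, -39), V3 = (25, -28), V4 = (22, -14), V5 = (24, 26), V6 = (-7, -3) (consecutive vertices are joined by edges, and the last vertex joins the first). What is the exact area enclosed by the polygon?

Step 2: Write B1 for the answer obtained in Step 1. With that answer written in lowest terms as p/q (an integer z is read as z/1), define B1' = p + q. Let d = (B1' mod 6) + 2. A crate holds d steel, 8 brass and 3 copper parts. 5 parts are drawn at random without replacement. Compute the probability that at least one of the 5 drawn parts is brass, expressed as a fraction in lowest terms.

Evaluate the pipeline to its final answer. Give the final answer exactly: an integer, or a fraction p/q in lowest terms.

Step 1: cross terms: (-21*-39 - -24*-34)=3, (-24*-28 - 25*-39)=1647, (25*-14 - 22*-28)=266, (22*26 - 24*-14)=908, (24*-3 - -7*26)=110, (-7*-34 - -21*-3)=175; twice the area = |3109| = 3109; area = 3109/2; answer 3109/2
Step 2: B1 = 3109/2; threaded value p + q = 3111; d = 5; total draws C(16,5) = 4368; complement C(8,5) = 56; favorable 4368 - 56 = 4312; P = 77/78; answer 77/78

77/78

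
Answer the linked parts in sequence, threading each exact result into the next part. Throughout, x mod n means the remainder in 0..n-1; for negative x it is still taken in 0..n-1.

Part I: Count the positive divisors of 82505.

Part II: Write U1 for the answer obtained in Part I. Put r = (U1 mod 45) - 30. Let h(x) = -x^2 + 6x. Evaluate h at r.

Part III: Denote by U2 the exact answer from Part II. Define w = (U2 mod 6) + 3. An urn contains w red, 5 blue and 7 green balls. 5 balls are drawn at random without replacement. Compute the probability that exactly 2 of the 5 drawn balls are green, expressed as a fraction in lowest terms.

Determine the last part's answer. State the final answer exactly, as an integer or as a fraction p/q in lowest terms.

Part I: 82505 = 5 * 29 * 569; number of divisors = (1+1) * (1+1) * (1+1) = 8; answer 8
Part II: U1 = 8; r = -22; -1*(-22)^2 + 6*(-22)^1 = (-484) + (-132) = -616; answer -616
Part III: U2 = -616; w = 5; total draws C(17,5) = 6188; favorable C(7,2)*C(10,3) = 2520; P = 90/221; answer 90/221

90/221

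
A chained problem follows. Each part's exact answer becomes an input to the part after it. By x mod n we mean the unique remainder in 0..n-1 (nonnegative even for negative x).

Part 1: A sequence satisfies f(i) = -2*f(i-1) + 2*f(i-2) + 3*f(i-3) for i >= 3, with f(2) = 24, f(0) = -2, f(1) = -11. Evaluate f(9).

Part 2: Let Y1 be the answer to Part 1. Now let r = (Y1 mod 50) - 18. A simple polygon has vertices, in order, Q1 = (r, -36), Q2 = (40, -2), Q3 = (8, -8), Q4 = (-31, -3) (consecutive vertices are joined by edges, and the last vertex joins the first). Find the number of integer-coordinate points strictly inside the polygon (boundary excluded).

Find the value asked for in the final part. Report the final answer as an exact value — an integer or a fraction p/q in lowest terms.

994

Part 1: f(3) = -2*(24) + 2*(-11) + 3*(-2) = -76; iterating: f(3)=-76, f(4)=167, f(5)=-414, f(6)=934, f(7)=-2195, f(8)=5016, f(9)=-11620; answer -11620
Part 2: Y1 = -11620; r = 12; cross terms: (12*-2 - 40*-36)=1416, (40*-8 - 8*-2)=-304, (8*-3 - -31*-8)=-272, (-31*-36 - 12*-3)=1152; twice the area = |1992| = 1992; area = 996; boundary points = 2 + 2 + 1 + 1 = 6; strictly interior points = area - boundary/2 + 1 = 994; answer 994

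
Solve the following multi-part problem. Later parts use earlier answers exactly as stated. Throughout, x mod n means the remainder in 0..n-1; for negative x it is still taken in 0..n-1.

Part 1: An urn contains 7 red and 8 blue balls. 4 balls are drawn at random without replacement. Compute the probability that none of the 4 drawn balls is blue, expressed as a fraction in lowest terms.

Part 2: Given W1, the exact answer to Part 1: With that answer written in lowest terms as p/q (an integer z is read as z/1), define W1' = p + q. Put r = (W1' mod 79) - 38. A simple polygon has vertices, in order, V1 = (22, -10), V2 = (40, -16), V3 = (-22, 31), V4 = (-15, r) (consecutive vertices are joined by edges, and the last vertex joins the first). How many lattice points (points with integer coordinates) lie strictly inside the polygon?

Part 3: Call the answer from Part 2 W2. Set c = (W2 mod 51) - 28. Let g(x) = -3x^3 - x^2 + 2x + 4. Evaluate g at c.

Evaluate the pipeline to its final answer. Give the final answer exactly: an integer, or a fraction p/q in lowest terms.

8012

Part 1: total draws C(15,4) = 1365; favorable C(7,4) = 35; P = 1/39; answer 1/39
Part 2: W1 = 1/39; threaded value p + q = 40; r = 2; cross terms: (22*-16 - 40*-10)=48, (40*31 - -22*-16)=888, (-22*2 - -15*31)=421, (-15*-10 - 22*2)=106; twice the area = |1463| = 1463; area = 1463/2; boundary points = 6 + 1 + 1 + 1 = 9; strictly interior points = area - boundary/2 + 1 = 728; answer 728
Part 3: W2 = 728; c = -14; -3*(-14)^3 - 1*(-14)^2 + 2*(-14)^1 + 4 = (8232) + (-196) + (-28) + (4) = 8012; answer 8012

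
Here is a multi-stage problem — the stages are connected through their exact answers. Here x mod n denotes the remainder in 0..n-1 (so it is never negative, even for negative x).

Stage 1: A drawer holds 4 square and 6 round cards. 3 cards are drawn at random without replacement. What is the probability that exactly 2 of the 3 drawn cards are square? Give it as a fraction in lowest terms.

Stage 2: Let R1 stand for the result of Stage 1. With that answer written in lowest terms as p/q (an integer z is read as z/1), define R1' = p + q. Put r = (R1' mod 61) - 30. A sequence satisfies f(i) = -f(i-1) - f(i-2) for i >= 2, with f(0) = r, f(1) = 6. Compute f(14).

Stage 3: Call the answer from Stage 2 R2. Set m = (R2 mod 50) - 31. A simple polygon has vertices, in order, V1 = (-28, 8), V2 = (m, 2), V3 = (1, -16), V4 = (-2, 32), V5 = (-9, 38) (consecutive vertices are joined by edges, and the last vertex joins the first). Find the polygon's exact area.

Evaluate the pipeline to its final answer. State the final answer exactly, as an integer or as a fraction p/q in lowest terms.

Stage 1: total draws C(10,3) = 120; favorable C(4,2)*C(6,1) = 36; P = 3/10; answer 3/10
Stage 2: R1 = 3/10; threaded value p + q = 13; r = -17; f(2) = -1*(6) - 1*(-17) = 11; iterating: f(2)=11, f(3)=-17, f(4)=6, f(5)=11, f(6)=-17, f(7)=6, f(8)=11, f(9)=-17, f(10)=6, f(11)=11, f(12)=-17, f(13)=6, f(14)=11; answer 11
Stage 3: R2 = 11; m = -20; cross terms: (-28*2 - -20*8)=104, (-20*-16 - 1*2)=318, (1*32 - -2*-16)=0, (-2*38 - -9*32)=212, (-9*8 - -28*38)=992; twice the area = |1626| = 1626; area = 813; answer 813

813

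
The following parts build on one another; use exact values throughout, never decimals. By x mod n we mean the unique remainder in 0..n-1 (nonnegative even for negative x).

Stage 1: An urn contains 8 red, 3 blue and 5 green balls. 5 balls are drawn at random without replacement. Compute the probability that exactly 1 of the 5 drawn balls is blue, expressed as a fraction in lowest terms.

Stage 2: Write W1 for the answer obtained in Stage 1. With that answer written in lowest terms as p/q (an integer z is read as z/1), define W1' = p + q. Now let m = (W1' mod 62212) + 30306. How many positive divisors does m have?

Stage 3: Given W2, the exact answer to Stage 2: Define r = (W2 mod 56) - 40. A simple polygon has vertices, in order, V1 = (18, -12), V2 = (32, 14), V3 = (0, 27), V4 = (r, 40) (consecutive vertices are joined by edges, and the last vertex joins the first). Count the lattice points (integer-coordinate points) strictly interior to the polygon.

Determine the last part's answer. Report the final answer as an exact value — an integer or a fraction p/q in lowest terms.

Stage 1: total draws C(16,5) = 4368; favorable C(3,1)*C(13,4) = 2145; P = 55/112; answer 55/112
Stage 2: W1 = 55/112; threaded value p + q = 167; m = 30473; 30473 = 31 * 983; number of divisors = (1+1) * (1+1) = 4; answer 4
Stage 3: W2 = 4; r = -36; cross terms: (18*14 - 32*-12)=636, (32*27 - 0*14)=864, (0*40 - -36*27)=972, (-36*-12 - 18*40)=-288; twice the area = |2184| = 2184; area = 1092; boundary points = 2 + 1 + 1 + 2 = 6; strictly interior points = area - boundary/2 + 1 = 1090; answer 1090

1090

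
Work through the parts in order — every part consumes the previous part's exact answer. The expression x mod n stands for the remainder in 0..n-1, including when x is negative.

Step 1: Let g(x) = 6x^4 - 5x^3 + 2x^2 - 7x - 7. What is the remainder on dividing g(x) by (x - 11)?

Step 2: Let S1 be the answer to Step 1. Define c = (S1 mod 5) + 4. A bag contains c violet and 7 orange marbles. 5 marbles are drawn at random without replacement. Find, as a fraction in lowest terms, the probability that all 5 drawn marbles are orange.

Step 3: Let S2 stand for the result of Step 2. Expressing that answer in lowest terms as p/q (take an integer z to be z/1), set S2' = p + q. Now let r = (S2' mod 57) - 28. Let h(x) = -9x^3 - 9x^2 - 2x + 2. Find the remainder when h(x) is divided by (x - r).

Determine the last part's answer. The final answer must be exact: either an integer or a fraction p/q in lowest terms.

-110

Step 1: remainder = value at the root: 6*(11)^4 - 5*(11)^3 + 2*(11)^2 - 7*(11)^1 - 7 = (87846) + (-6655) + (242) + (-77) + (-7) = 81349; answer 81349
Step 2: S1 = 81349; c = 8; total draws C(15,5) = 3003; favorable C(7,5) = 21; P = 1/143; answer 1/143
Step 3: S2 = 1/143; threaded value p + q = 144; r = 2; remainder = value at the root: -9*(2)^3 - 9*(2)^2 - 2*(2)^1 + 2 = (-72) + (-36) + (-4) + (2) = -110; answer -110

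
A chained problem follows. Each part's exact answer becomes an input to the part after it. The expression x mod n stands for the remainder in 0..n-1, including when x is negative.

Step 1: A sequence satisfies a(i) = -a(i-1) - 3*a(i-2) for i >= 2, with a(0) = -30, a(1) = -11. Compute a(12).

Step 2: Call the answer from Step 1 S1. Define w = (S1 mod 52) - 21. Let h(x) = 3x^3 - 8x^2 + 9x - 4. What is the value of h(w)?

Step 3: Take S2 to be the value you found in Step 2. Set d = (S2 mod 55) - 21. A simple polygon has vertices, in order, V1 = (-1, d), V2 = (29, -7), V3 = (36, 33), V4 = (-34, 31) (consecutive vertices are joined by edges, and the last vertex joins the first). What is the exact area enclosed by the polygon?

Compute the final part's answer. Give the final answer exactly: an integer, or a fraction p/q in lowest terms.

Step 1: a(2) = -1*(-11) - 3*(-30) = 101; iterating: a(2)=101, a(3)=-68, a(4)=-235, a(5)=439, a(6)=266, a(7)=-1583, a(8)=785, a(9)=3964, a(10)=-6319, a(11)=-5573, a(12)=24530; answer 24530
Step 2: S1 = 24530; w = 17; 3*(17)^3 - 8*(17)^2 + 9*(17)^1 - 4 = (14739) + (-2312) + (153) + (-4) = 12576; answer 12576
Step 3: S2 = 12576; d = 15; cross terms: (-1*-7 - 29*15)=-428, (29*33 - 36*-7)=1209, (36*31 - -34*33)=2238, (-34*15 - -1*31)=-479; twice the area = |2540| = 2540; area = 1270; answer 1270

1270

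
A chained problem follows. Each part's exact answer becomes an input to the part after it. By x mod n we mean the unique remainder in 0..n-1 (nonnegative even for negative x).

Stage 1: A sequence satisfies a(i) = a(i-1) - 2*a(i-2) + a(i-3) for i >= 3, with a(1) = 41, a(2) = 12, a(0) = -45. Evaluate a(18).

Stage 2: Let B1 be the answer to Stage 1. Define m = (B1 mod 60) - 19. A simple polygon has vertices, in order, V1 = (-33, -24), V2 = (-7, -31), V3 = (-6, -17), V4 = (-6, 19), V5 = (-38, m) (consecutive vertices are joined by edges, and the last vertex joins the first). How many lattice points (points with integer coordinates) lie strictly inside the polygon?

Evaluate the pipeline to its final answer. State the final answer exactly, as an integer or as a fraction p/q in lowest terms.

Stage 1: a(3) = 1*(12) - 2*(41) + 1*(-45) = -115; iterating: a(3)=-115, a(4)=-98, a(5)=144, a(6)=225, a(7)=-161, a(8)=-467, a(9)=80, a(10)=853, a(11)=226, a(12)=-1400, a(13)=-999, a(14)=2027, a(15)=2625, a(16)=-2428, a(17)=-5651, a(18)=1830; answer 1830
Stage 2: B1 = 1830; m = 11; cross terms: (-33*-31 - -7*-24)=855, (-7*-17 - -6*-31)=-67, (-6*19 - -6*-17)=-216, (-6*11 - -38*19)=656, (-38*-24 - -33*11)=1275; twice the area = |2503| = 2503; area = 2503/2; boundary points = 1 + 1 + 36 + 8 + 5 = 51; strictly interior points = area - boundary/2 + 1 = 1227; answer 1227

1227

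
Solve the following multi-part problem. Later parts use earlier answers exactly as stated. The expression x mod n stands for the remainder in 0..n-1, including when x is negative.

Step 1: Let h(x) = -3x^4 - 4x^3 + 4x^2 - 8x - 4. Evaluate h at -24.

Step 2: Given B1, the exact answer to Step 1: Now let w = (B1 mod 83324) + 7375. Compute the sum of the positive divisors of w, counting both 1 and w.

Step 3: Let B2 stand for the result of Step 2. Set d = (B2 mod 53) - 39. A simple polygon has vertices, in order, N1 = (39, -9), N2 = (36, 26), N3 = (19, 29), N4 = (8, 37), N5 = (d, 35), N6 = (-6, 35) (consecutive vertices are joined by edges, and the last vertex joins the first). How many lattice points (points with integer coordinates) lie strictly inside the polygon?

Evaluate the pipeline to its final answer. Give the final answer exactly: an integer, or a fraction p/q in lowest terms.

Step 1: -3*(-24)^4 - 4*(-24)^3 + 4*(-24)^2 - 8*(-24)^1 - 4 = (-995328) + (55296) + (2304) + (192) + (-4) = -937540; answer -937540
Step 2: B1 = -937540; w = 69723; 69723 = 3^2 * 61 * 127; sigma = (1 + 3 + 9) * (1 + 61) * (1 + 127) = 13 * 62 * 128 = 103168; answer 103168
Step 3: B2 = 103168; d = -9; cross terms: (39*26 - 36*-9)=1338, (36*29 - 19*26)=550, (19*37 - 8*29)=471, (8*35 - -9*37)=613, (-9*35 - -6*35)=-105, (-6*-9 - 39*35)=-1311; twice the area = |1556| = 1556; area = 778; boundary points = 1 + 1 + 1 + 1 + 3 + 1 = 8; strictly interior points = area - boundary/2 + 1 = 775; answer 775

775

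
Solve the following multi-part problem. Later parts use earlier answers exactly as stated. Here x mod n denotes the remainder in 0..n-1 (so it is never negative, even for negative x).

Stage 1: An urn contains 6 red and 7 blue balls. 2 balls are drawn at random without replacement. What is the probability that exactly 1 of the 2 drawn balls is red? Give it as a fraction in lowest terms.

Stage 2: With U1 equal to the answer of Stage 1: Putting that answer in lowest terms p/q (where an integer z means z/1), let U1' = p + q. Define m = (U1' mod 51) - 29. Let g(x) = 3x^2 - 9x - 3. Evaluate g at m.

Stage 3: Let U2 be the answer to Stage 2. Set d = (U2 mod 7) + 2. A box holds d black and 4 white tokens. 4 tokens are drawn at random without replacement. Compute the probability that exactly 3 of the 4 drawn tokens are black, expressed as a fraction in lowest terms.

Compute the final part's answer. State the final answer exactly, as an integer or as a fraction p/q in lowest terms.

Stage 1: total draws C(13,2) = 78; favorable C(6,1)*C(7,1) = 42; P = 7/13; answer 7/13
Stage 2: U1 = 7/13; threaded value p + q = 20; m = -9; 3*(-9)^2 - 9*(-9)^1 - 3 = (243) + (81) + (-3) = 321; answer 321
Stage 3: U2 = 321; d = 8; total draws C(12,4) = 495; favorable C(8,3)*C(4,1) = 224; P = 224/495; answer 224/495

224/495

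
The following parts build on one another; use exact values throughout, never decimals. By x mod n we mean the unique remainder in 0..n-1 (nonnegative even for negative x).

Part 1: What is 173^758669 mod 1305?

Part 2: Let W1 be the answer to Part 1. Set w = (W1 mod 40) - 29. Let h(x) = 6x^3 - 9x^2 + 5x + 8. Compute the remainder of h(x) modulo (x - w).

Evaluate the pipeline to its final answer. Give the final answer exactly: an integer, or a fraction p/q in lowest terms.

-59632

Part 1: squarings mod 1305: 173^1=173, 173^2=1219, 173^4=871, 173^8=436, 173^16=871, 173^32=436, 173^64=871, 173^128=436, 173^256=871, 173^512=436, 173^1024=871, 173^2048=436, 173^4096=871, 173^8192=436, 173^16384=871, 173^32768=436, 173^65536=871, 173^131072=436, 173^262144=871, 173^524288=436; 173^758669 = 173^1 * 173^4 * 173^8 * 173^128 * 173^256 * 173^512 * 173^4096 * 173^32768 * 173^65536 * 173^131072 * 173^524288 = 608 (mod 1305); answer 608
Part 2: W1 = 608; w = -21; remainder = value at the root: 6*(-21)^3 - 9*(-21)^2 + 5*(-21)^1 + 8 = (-55566) + (-3969) + (-105) + (8) = -59632; answer -59632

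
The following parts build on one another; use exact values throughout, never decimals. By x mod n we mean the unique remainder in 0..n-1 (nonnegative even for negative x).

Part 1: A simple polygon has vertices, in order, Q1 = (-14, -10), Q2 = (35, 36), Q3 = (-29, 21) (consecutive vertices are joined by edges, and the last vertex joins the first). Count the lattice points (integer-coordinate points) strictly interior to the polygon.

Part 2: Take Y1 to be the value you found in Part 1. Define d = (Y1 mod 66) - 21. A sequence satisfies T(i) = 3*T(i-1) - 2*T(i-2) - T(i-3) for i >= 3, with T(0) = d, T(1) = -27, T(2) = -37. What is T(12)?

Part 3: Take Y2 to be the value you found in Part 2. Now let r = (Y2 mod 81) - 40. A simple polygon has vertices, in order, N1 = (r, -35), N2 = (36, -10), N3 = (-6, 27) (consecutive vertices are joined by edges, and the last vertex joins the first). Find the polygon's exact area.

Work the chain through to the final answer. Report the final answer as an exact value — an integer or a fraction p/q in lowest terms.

1117

Part 1: cross terms: (-14*36 - 35*-10)=-154, (35*21 - -29*36)=1779, (-29*-10 - -14*21)=584; twice the area = |2209| = 2209; area = 2209/2; boundary points = 1 + 1 + 1 = 3; strictly interior points = area - boundary/2 + 1 = 1104; answer 1104
Part 2: Y1 = 1104; d = 27; T(3) = 3*(-37) - 2*(-27) - 1*(27) = -84; iterating: T(3)=-84, T(4)=-151, T(5)=-248, T(6)=-358, T(7)=-427, T(8)=-317, T(9)=261, T(10)=1844, T(11)=5327, T(12)=12032; answer 12032
Part 3: Y2 = 12032; r = 4; cross terms: (4*-10 - 36*-35)=1220, (36*27 - -6*-10)=912, (-6*-35 - 4*27)=102; twice the area = |2234| = 2234; area = 1117; answer 1117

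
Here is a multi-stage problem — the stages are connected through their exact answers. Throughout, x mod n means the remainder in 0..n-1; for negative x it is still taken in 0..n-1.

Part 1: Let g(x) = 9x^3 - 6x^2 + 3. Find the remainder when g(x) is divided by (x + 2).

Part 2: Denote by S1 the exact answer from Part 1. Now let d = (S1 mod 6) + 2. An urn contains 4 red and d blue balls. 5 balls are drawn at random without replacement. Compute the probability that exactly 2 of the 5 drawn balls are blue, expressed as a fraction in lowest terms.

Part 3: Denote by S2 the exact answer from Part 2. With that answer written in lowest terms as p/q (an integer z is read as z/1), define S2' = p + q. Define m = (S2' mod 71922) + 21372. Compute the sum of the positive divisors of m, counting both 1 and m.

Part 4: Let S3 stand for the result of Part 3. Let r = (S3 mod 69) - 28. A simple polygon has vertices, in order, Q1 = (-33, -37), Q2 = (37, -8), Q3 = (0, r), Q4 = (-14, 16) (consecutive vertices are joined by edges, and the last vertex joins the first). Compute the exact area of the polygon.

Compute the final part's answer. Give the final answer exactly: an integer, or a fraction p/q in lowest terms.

Part 1: remainder = value at the root: 9*(-2)^3 - 6*(-2)^2 + 3 = (-72) + (-24) + (3) = -93; answer -93
Part 2: S1 = -93; d = 5; total draws C(9,5) = 126; favorable C(5,2)*C(4,3) = 40; P = 20/63; answer 20/63
Part 3: S2 = 20/63; threaded value p + q = 83; m = 21455; 21455 = 5 * 7 * 613; sigma = (1 + 5) * (1 + 7) * (1 + 613) = 6 * 8 * 614 = 29472; answer 29472
Part 4: S3 = 29472; r = -19; cross terms: (-33*-8 - 37*-37)=1633, (37*-19 - 0*-8)=-703, (0*16 - -14*-19)=-266, (-14*-37 - -33*16)=1046; twice the area = |1710| = 1710; area = 855; answer 855

855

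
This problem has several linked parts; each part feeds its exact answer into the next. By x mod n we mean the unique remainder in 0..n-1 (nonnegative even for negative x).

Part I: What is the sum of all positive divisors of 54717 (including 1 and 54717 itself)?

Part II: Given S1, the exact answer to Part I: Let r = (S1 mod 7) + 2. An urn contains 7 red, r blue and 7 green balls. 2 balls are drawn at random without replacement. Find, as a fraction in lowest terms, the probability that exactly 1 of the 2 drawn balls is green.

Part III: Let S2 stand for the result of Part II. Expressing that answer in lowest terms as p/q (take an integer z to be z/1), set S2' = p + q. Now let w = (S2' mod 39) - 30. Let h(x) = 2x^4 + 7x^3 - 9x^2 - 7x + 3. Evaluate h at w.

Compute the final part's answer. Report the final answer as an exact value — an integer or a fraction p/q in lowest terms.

Part I: 54717 = 3 * 13 * 23 * 61; sigma = (1 + 3) * (1 + 13) * (1 + 23) * (1 + 61) = 4 * 14 * 24 * 62 = 83328; answer 83328
Part II: S1 = 83328; r = 2; total draws C(16,2) = 120; favorable C(7,1)*C(9,1) = 63; P = 21/40; answer 21/40
Part III: S2 = 21/40; threaded value p + q = 61; w = -8; 2*(-8)^4 + 7*(-8)^3 - 9*(-8)^2 - 7*(-8)^1 + 3 = (8192) + (-3584) + (-576) + (56) + (3) = 4091; answer 4091

4091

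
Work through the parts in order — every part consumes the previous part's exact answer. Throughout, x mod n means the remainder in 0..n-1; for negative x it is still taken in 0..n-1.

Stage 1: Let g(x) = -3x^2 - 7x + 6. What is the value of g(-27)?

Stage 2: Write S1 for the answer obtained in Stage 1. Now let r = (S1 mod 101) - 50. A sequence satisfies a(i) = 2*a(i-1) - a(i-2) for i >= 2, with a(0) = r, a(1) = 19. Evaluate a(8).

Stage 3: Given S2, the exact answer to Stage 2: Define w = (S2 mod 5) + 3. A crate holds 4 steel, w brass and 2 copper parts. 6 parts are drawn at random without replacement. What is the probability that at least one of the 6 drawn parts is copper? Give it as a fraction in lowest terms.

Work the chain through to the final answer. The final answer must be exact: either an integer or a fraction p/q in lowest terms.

13/15

Stage 1: -3*(-27)^2 - 7*(-27)^1 + 6 = (-2187) + (189) + (6) = -1992; answer -1992
Stage 2: S1 = -1992; r = -22; a(2) = 2*(19) - 1*(-22) = 60; iterating: a(2)=60, a(3)=101, a(4)=142, a(5)=183, a(6)=224, a(7)=265, a(8)=306; answer 306
Stage 3: S2 = 306; w = 4; total draws C(10,6) = 210; complement C(8,6) = 28; favorable 210 - 28 = 182; P = 13/15; answer 13/15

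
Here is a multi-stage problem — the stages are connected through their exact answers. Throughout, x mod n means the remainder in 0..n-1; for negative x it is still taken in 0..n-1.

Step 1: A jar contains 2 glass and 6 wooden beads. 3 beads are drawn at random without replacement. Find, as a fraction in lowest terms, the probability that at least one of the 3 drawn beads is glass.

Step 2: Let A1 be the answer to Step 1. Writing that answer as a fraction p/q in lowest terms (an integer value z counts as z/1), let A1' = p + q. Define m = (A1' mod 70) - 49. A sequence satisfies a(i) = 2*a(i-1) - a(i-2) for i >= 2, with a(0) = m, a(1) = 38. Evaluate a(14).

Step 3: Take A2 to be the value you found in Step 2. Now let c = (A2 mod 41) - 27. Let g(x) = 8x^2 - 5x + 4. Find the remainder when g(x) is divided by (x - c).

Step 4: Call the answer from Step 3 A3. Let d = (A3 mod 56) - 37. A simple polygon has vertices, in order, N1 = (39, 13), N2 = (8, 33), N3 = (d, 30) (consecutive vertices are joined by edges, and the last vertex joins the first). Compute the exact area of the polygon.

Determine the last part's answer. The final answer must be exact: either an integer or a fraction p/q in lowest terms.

87/2

Step 1: total draws C(8,3) = 56; complement C(6,3) = 20; favorable 56 - 20 = 36; P = 9/14; answer 9/14
Step 2: A1 = 9/14; threaded value p + q = 23; m = -26; a(2) = 2*(38) - 1*(-26) = 102; iterating: a(2)=102, a(3)=166, a(4)=230, a(5)=294, a(6)=358, a(7)=422, a(8)=486, a(9)=550, a(10)=614, a(11)=678, a(12)=742, a(13)=806, a(14)=870; answer 870
Step 3: A2 = 870; c = -18; remainder = value at the root: 8*(-18)^2 - 5*(-18)^1 + 4 = (2592) + (90) + (4) = 2686; answer 2686
Step 4: A3 = 2686; d = 17; cross terms: (39*33 - 8*13)=1183, (8*30 - 17*33)=-321, (17*13 - 39*30)=-949; twice the area = |-87| = 87; area = 87/2; answer 87/2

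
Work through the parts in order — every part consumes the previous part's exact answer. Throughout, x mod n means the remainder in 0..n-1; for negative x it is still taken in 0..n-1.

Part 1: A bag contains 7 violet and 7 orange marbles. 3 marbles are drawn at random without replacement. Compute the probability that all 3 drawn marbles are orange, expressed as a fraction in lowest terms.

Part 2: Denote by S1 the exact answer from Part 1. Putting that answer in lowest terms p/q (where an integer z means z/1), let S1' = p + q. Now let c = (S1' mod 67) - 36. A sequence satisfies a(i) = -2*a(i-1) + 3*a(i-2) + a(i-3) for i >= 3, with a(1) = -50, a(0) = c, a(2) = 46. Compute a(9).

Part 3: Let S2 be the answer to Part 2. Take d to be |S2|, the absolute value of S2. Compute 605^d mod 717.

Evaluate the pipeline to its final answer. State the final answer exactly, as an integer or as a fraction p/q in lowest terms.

409

Part 1: total draws C(14,3) = 364; favorable C(7,3) = 35; P = 5/52; answer 5/52
Part 2: S1 = 5/52; threaded value p + q = 57; c = 21; a(3) = -2*(46) + 3*(-50) + 1*(21) = -221; iterating: a(3)=-221, a(4)=530, a(5)=-1677, a(6)=4723, a(7)=-13947, a(8)=40386, a(9)=-117890; answer -117890
Part 3: S2 = -117890; d = 117890; squarings mod 717: 605^1=605, 605^2=355, 605^4=550, 605^8=643, 605^16=457, 605^32=202, 605^64=652, 605^128=640, 605^256=193, 605^512=682, 605^1024=508, 605^2048=661, 605^4096=268, 605^8192=124, 605^16384=319, 605^32768=664, 605^65536=658; 605^117890 = 605^2 * 605^128 * 605^1024 * 605^2048 * 605^16384 * 605^32768 * 605^65536 = 409 (mod 717); answer 409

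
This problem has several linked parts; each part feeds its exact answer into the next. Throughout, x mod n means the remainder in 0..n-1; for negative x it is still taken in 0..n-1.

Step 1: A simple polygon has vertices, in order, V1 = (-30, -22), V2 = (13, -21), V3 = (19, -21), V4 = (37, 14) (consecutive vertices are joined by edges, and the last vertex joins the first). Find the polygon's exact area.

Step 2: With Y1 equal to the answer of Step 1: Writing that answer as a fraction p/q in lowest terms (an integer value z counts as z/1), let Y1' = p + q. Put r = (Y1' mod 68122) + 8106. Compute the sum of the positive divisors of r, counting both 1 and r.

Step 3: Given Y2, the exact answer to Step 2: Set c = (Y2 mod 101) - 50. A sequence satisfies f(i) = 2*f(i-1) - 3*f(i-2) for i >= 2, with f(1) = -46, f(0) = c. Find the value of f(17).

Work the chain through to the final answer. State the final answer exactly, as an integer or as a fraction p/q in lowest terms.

Step 1: cross terms: (-30*-21 - 13*-22)=916, (13*-21 - 19*-21)=126, (19*14 - 37*-21)=1043, (37*-22 - -30*14)=-394; twice the area = |1691| = 1691; area = 1691/2; answer 1691/2
Step 2: Y1 = 1691/2; threaded value p + q = 1693; r = 9799; 9799 = 41 * 239; sigma = (1 + 41) * (1 + 239) = 42 * 240 = 10080; answer 10080
Step 3: Y2 = 10080; c = 31; f(2) = 2*(-46) - 3*(31) = -185; iterating: f(2)=-185, f(3)=-232, f(4)=91, f(5)=878, f(6)=1483, f(7)=332, f(8)=-3785, f(9)=-8566, f(10)=-5777, f(11)=14144, f(12)=45619, f(13)=48806, f(14)=-39245, f(15)=-224908, f(16)=-332081, f(17)=10562; answer 10562

10562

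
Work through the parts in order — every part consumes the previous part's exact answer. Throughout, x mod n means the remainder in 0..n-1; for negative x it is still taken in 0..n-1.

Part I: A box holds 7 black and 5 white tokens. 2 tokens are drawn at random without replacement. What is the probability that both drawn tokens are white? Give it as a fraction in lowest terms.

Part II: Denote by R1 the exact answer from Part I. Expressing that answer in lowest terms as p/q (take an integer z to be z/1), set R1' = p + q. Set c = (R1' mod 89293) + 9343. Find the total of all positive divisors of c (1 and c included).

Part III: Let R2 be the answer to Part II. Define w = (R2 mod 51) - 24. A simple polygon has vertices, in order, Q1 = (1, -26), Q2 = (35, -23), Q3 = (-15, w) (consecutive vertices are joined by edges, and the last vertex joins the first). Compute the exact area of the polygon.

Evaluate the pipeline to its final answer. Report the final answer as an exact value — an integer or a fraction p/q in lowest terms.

Part I: total draws C(12,2) = 66; favorable C(5,2) = 10; P = 5/33; answer 5/33
Part II: R1 = 5/33; threaded value p + q = 38; c = 9381; 9381 = 3 * 53 * 59; sigma = (1 + 3) * (1 + 53) * (1 + 59) = 4 * 54 * 60 = 12960; answer 12960
Part III: R2 = 12960; w = -18; cross terms: (1*-23 - 35*-26)=887, (35*-18 - -15*-23)=-975, (-15*-26 - 1*-18)=408; twice the area = |320| = 320; area = 160; answer 160

160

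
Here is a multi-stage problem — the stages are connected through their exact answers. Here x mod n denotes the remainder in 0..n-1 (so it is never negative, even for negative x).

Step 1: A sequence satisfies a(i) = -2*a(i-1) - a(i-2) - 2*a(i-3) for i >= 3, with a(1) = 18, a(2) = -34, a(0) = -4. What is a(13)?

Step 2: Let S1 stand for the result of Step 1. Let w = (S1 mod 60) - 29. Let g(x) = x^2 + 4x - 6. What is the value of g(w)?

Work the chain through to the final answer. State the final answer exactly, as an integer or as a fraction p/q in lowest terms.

Step 1: a(3) = -2*(-34) - 1*(18) - 2*(-4) = 58; iterating: a(3)=58, a(4)=-118, a(5)=246, a(6)=-490, a(7)=970, a(8)=-1942, a(9)=3894, a(10)=-7786, a(11)=15562, a(12)=-31126, a(13)=62262; answer 62262
Step 2: S1 = 62262; w = 13; 1*(13)^2 + 4*(13)^1 - 6 = (169) + (52) + (-6) = 215; answer 215

215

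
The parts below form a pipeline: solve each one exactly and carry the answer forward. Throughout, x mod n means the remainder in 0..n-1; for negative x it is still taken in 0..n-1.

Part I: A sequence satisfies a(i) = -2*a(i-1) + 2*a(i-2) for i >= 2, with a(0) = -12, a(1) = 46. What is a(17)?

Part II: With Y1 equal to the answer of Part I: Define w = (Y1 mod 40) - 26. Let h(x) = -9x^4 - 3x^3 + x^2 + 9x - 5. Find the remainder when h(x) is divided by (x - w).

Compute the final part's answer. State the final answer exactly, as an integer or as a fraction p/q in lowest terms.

Part I: a(2) = -2*(46) + 2*(-12) = -116; iterating: a(2)=-116, a(3)=324, a(4)=-880, a(5)=2408, a(6)=-6576, a(7)=17968, a(8)=-49088, a(9)=134112, a(10)=-366400, a(11)=1001024, a(12)=-2734848, a(13)=7471744, a(14)=-20413184, a(15)=55769856, a(16)=-152366080, a(17)=416271872; answer 416271872
Part II: Y1 = 416271872; w = 6; remainder = value at the root: -9*(6)^4 - 3*(6)^3 + 1*(6)^2 + 9*(6)^1 - 5 = (-11664) + (-648) + (36) + (54) + (-5) = -12227; answer -12227

-12227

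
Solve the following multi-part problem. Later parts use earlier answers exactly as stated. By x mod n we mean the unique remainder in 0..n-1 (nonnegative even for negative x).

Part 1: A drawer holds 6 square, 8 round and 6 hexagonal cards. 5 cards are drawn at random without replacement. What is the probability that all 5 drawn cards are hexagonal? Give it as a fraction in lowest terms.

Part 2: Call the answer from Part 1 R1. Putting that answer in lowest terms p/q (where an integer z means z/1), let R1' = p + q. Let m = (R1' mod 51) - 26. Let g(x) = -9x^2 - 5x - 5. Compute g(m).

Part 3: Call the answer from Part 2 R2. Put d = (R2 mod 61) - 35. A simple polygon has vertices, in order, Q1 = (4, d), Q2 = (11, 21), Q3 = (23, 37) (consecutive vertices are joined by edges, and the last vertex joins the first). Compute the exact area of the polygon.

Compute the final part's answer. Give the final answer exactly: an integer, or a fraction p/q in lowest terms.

Part 1: total draws C(20,5) = 15504; favorable C(6,5) = 6; P = 1/2584; answer 1/2584
Part 2: R1 = 1/2584; threaded value p + q = 2585; m = 9; -9*(9)^2 - 5*(9)^1 - 5 = (-729) + (-45) + (-5) = -779; answer -779
Part 3: R2 = -779; d = -21; cross terms: (4*21 - 11*-21)=315, (11*37 - 23*21)=-76, (23*-21 - 4*37)=-631; twice the area = |-392| = 392; area = 196; answer 196

196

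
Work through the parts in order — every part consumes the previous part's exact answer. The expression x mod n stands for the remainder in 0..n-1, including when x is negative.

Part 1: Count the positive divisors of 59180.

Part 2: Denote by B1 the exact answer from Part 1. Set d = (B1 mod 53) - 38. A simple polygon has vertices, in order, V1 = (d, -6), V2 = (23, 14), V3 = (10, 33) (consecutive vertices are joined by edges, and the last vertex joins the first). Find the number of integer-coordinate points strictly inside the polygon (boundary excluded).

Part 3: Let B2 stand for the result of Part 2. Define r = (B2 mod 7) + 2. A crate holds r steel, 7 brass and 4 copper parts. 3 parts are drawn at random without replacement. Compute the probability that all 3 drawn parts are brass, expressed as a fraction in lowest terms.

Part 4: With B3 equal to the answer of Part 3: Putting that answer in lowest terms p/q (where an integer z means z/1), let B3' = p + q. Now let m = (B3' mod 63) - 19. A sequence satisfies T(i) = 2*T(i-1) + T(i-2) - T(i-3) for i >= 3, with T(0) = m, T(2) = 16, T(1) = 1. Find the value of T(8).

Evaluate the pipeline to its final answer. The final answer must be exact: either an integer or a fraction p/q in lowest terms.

2159

Part 1: 59180 = 2^2 * 5 * 11 * 269; number of divisors = (2+1) * (1+1) * (1+1) * (1+1) = 24; answer 24
Part 2: B1 = 24; d = -14; cross terms: (-14*14 - 23*-6)=-58, (23*33 - 10*14)=619, (10*-6 - -14*33)=402; twice the area = |963| = 963; area = 963/2; boundary points = 1 + 1 + 3 = 5; strictly interior points = area - boundary/2 + 1 = 480; answer 480
Part 3: B2 = 480; r = 6; total draws C(17,3) = 680; favorable C(7,3) = 35; P = 7/136; answer 7/136
Part 4: B3 = 7/136; threaded value p + q = 143; m = -2; T(3) = 2*(16) + 1*(1) - 1*(-2) = 35; iterating: T(3)=35, T(4)=85, T(5)=189, T(6)=428, T(7)=960, T(8)=2159; answer 2159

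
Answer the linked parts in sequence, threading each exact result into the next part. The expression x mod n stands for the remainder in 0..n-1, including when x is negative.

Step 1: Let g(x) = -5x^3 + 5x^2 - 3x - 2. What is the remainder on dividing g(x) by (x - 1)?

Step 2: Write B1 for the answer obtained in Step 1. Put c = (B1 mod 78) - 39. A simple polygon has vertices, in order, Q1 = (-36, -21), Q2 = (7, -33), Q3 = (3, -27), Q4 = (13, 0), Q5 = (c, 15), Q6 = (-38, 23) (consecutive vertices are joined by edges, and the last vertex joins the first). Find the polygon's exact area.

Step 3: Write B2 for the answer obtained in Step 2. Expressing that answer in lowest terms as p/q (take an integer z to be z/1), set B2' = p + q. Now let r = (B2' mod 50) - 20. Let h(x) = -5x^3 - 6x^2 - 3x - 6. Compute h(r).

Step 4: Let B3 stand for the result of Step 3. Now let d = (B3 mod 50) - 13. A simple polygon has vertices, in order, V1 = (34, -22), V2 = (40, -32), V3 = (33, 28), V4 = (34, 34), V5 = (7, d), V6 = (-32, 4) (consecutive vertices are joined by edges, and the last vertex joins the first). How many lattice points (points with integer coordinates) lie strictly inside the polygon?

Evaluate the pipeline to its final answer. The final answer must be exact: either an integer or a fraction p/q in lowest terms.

1800

Step 1: remainder = value at the root: -5*(1)^3 + 5*(1)^2 - 3*(1)^1 - 2 = (-5) + (5) + (-3) + (-2) = -5; answer -5
Step 2: B1 = -5; c = 34; cross terms: (-36*-33 - 7*-21)=1335, (7*-27 - 3*-33)=-90, (3*0 - 13*-27)=351, (13*15 - 34*0)=195, (34*23 - -38*15)=1352, (-38*-21 - -36*23)=1626; twice the area = |4769| = 4769; area = 4769/2; answer 4769/2
Step 3: B2 = 4769/2; threaded value p + q = 4771; r = 1; -5*(1)^3 - 6*(1)^2 - 3*(1)^1 - 6 = (-5) + (-6) + (-3) + (-6) = -20; answer -20
Step 4: B3 = -20; d = 17; cross terms: (34*-32 - 40*-22)=-208, (40*28 - 33*-32)=2176, (33*34 - 34*28)=170, (34*17 - 7*34)=340, (7*4 - -32*17)=572, (-32*-22 - 34*4)=568; twice the area = |3618| = 3618; area = 1809; boundary points = 2 + 1 + 1 + 1 + 13 + 2 = 20; strictly interior points = area - boundary/2 + 1 = 1800; answer 1800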